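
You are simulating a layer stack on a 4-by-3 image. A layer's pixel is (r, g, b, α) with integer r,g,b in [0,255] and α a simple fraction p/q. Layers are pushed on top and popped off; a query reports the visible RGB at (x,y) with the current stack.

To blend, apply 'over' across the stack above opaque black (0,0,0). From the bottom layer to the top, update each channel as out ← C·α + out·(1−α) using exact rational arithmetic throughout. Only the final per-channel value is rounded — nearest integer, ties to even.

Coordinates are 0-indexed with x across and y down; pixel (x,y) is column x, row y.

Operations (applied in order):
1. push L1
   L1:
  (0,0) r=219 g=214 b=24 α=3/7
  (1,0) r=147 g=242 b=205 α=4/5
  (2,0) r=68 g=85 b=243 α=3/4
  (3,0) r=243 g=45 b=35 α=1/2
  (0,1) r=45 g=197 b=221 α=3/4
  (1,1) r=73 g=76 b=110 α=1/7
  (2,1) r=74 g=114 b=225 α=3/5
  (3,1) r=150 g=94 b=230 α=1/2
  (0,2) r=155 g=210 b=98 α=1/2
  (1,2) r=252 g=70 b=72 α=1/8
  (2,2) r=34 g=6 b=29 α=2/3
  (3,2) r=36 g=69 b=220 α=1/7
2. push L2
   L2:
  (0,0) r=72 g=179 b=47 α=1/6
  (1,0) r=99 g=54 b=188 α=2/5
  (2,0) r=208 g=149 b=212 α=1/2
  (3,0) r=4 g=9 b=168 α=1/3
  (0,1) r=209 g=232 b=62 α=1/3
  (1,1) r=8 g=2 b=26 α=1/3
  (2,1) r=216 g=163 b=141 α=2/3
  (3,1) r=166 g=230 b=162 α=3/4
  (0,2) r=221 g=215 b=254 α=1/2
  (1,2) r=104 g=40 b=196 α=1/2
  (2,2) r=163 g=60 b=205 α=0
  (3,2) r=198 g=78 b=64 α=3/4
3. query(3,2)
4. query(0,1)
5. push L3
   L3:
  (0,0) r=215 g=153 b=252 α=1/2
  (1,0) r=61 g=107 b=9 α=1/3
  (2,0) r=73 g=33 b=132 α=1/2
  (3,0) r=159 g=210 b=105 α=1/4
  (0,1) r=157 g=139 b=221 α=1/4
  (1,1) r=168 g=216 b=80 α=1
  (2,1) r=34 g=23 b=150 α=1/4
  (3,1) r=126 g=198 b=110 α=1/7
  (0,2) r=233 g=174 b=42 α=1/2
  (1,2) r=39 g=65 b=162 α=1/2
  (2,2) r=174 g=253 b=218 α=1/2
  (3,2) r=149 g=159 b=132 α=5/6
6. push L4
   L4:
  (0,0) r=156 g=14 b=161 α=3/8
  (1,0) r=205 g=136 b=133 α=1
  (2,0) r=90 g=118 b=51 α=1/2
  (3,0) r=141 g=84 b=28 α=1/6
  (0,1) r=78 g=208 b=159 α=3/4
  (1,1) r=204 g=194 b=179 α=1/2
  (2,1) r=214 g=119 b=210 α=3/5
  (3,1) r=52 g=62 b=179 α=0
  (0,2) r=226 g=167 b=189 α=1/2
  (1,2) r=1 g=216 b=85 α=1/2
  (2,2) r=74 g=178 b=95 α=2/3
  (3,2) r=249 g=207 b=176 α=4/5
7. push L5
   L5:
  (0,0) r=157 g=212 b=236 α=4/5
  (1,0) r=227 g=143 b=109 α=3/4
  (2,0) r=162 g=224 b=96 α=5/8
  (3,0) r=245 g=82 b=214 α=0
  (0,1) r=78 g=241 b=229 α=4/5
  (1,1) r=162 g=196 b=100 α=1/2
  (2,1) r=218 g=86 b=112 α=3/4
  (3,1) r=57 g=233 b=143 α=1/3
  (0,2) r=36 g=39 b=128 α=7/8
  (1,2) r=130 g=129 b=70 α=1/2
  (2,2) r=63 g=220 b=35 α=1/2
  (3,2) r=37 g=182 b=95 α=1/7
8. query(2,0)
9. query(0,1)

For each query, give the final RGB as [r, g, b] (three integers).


(3,2) stack=L1,L2; from [0,0,0]:
+L1 (α=1/7) → [36/7, 69/7, 220/7]
+L2 (α=3/4) → [2097/14, 1707/28, 391/7]
= [150, 61, 56]

(0,1) stack=L1,L2; from [0,0,0]:
after L1 α=3/4: [135/4, 591/4, 663/4]
after L2 α=1/3: [553/6, 1055/6, 787/6]
= [92, 176, 131]

at x=2,y=0 over L1,L2,L3,L4,L5:
L1 α=3/4: [51, 255/4, 729/4]
L2 α=1/2: [259/2, 851/8, 1577/8]
L3 α=1/2: [405/4, 1115/16, 2633/16]
L4 α=1/2: [765/8, 3003/32, 3449/32]
L5 α=5/8: [8775/64, 44849/256, 25707/256]
rounded: [137, 175, 100]

(0,1) stack=L1,L2,L3,L4,L5; from [0,0,0]:
L1 α=3/4: [135/4, 591/4, 663/4]
L2 α=1/3: [553/6, 1055/6, 787/6]
L3 α=1/4: [867/8, 1333/8, 1229/8]
L4 α=3/4: [2739/32, 6325/32, 5045/32]
L5 α=4/5: [12723/160, 37173/160, 34357/160]
= [80, 232, 215]


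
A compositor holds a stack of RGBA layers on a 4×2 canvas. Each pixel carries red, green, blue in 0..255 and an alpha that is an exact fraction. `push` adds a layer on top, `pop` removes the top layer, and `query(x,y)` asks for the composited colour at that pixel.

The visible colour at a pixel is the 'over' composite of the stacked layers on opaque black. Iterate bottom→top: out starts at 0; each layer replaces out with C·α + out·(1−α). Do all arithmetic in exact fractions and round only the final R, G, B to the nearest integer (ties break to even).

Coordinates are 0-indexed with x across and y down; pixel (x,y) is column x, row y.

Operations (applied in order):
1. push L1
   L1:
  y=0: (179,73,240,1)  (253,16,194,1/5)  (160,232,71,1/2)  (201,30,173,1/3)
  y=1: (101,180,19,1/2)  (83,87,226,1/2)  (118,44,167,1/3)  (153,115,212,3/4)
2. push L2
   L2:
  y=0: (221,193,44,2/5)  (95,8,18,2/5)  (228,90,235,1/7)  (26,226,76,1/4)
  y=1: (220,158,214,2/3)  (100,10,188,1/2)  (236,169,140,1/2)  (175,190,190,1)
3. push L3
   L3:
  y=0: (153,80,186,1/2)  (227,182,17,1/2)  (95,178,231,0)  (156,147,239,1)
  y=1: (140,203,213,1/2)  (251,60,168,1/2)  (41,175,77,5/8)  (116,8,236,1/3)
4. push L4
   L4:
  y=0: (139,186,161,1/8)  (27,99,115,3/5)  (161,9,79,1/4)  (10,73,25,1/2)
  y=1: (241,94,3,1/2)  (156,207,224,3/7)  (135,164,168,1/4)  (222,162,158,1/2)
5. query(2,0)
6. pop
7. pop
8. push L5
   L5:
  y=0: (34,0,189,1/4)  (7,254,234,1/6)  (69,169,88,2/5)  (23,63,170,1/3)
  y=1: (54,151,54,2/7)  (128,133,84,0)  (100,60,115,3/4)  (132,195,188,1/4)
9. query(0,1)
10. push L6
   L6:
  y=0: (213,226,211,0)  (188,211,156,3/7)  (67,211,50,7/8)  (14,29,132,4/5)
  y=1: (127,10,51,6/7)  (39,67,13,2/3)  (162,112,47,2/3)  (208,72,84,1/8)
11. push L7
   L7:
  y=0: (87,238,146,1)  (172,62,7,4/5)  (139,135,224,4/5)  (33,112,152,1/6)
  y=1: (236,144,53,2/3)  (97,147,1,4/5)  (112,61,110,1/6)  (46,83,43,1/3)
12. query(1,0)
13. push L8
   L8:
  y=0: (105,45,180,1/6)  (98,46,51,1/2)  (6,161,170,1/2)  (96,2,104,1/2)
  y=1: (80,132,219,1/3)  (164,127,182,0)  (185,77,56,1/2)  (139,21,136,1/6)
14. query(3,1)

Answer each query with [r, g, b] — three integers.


at x=2,y=0 over L1,L2,L3,L4:
after L1 α=1/2: [80, 116, 71/2]
after L2 α=1/7: [708/7, 786/7, 64]
after L3 α=0: [708/7, 786/7, 64]
after L4 α=1/4: [3251/28, 2421/28, 271/4]
→ [116, 86, 68]

query (0,1) [L1,L2,L5] — begin 0,0,0
after L1 α=1/2: [101/2, 90, 19/2]
after L2 α=2/3: [327/2, 406/3, 875/6]
after L5 α=2/7: [1851/14, 2936/21, 5023/42]
= [132, 140, 120]

(1,0) stack=L1,L2,L5,L6,L7; from [0,0,0]:
after L1 α=1/5: [253/5, 16/5, 194/5]
after L2 α=2/5: [1709/25, 128/25, 762/25]
after L5 α=1/6: [872/15, 233/5, 322/5]
after L6 α=3/7: [11948/105, 4097/35, 3628/35]
after L7 α=4/5: [84188/525, 12777/175, 4608/175]
→ [160, 73, 26]

(3,1) stack=L1,L2,L5,L6,L7,L8; from [0,0,0]:
L1 α=3/4: [459/4, 345/4, 159]
L2 α=1: [175, 190, 190]
L5 α=1/4: [657/4, 765/4, 379/2]
L6 α=1/8: [5431/32, 5643/32, 2821/16]
L7 α=1/3: [6167/48, 6971/48, 1055/8]
L8 α=1/6: [37507/288, 35863/288, 2121/16]
→ [130, 125, 133]


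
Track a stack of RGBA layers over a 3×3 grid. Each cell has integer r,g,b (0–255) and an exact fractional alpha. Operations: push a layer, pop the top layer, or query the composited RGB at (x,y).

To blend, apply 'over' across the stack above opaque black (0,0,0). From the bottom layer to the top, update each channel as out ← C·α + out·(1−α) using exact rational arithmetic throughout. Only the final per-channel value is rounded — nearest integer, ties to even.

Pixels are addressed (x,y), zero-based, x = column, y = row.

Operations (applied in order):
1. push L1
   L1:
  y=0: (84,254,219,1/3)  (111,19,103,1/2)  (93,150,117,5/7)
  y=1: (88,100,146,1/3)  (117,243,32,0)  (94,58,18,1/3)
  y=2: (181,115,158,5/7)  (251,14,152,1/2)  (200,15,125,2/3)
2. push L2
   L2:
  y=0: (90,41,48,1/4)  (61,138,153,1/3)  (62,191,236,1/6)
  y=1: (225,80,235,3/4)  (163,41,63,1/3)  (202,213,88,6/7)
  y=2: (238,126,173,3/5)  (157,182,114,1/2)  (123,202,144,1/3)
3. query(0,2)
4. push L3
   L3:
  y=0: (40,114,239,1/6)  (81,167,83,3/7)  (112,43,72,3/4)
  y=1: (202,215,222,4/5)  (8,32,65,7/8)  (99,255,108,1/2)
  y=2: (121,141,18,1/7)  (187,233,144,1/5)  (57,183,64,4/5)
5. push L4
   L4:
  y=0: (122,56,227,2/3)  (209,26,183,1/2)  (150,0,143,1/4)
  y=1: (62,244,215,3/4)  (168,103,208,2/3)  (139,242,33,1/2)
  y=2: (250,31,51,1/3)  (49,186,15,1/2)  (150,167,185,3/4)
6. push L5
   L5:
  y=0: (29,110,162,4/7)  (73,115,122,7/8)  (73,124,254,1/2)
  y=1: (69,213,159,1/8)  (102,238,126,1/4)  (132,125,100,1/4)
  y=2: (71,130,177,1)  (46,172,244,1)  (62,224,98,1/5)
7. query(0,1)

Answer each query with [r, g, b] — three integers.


query (0,2) [L1,L2] — begin 0,0,0
after L1 α=5/7: [905/7, 575/7, 790/7]
after L2 α=3/5: [6808/35, 3796/35, 5213/35]
→ [195, 108, 149]

at x=0,y=1 over L1,L2,L3,L4,L5:
+L1 (α=1/3) → [88/3, 100/3, 146/3]
+L2 (α=3/4) → [2113/12, 205/3, 2261/12]
+L3 (α=4/5) → [11809/60, 557/3, 12917/60]
+L4 (α=3/4) → [22969/240, 2753/12, 51617/240]
+L5 (α=1/8) → [177343/1920, 21827/96, 399479/1920]
→ [92, 227, 208]


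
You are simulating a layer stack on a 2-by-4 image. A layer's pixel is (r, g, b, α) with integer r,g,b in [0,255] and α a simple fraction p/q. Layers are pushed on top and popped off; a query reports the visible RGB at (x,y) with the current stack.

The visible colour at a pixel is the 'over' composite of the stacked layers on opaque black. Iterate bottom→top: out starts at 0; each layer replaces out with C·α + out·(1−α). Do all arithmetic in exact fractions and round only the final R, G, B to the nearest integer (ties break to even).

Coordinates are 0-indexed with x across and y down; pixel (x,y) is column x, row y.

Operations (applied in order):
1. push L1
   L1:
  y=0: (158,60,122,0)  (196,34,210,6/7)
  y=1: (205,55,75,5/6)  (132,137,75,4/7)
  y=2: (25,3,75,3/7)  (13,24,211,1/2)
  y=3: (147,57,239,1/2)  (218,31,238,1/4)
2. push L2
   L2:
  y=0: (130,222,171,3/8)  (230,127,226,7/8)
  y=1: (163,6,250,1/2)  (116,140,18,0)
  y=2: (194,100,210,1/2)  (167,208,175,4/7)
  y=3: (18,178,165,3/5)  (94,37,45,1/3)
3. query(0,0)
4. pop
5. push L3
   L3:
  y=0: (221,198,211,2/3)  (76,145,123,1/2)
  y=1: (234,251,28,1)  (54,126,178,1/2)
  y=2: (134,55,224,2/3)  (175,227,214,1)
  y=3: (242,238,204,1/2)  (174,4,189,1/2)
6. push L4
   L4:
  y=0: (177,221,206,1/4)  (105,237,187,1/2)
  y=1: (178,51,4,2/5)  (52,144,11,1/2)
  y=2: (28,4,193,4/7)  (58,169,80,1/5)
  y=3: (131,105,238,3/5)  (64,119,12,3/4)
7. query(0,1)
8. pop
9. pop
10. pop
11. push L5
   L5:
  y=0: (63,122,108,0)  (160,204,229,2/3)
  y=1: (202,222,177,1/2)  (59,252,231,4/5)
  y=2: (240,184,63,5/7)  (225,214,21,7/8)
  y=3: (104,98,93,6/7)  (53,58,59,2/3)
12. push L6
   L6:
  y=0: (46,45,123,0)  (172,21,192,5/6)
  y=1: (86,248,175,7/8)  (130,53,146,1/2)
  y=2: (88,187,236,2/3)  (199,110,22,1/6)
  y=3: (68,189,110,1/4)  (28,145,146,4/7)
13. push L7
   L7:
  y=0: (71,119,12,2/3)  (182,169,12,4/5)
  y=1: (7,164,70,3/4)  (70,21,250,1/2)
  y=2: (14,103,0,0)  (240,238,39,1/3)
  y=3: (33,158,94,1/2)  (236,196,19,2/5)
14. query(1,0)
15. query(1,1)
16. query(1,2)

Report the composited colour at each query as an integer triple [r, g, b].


(0,0) stack=L1,L2; from [0,0,0]:
L1 α=0: [0, 0, 0]
L2 α=3/8: [195/4, 333/4, 513/8]
rounded: [49, 83, 64]

query (0,1) [L1,L3,L4] — begin 0,0,0
after L1 α=5/6: [1025/6, 275/6, 125/2]
after L3 α=1: [234, 251, 28]
after L4 α=2/5: [1058/5, 171, 92/5]
= [212, 171, 18]

query (1,0) [L5,L6,L7] — begin 0,0,0
+L5 (α=2/3) → [320/3, 136, 458/3]
+L6 (α=5/6) → [1450/9, 241/6, 1669/9]
+L7 (α=4/5) → [8002/45, 4297/30, 2101/45]
→ [178, 143, 47]

at x=1,y=1 over L5,L6,L7:
L5 α=4/5: [236/5, 1008/5, 924/5]
L6 α=1/2: [443/5, 1273/10, 827/5]
L7 α=1/2: [793/10, 1483/20, 2077/10]
→ [79, 74, 208]

at x=1,y=2 over L5,L6,L7:
L5 α=7/8: [1575/8, 749/4, 147/8]
L6 α=1/6: [9467/48, 1395/8, 911/48]
L7 α=1/3: [15227/72, 2347/12, 1847/72]
= [211, 196, 26]


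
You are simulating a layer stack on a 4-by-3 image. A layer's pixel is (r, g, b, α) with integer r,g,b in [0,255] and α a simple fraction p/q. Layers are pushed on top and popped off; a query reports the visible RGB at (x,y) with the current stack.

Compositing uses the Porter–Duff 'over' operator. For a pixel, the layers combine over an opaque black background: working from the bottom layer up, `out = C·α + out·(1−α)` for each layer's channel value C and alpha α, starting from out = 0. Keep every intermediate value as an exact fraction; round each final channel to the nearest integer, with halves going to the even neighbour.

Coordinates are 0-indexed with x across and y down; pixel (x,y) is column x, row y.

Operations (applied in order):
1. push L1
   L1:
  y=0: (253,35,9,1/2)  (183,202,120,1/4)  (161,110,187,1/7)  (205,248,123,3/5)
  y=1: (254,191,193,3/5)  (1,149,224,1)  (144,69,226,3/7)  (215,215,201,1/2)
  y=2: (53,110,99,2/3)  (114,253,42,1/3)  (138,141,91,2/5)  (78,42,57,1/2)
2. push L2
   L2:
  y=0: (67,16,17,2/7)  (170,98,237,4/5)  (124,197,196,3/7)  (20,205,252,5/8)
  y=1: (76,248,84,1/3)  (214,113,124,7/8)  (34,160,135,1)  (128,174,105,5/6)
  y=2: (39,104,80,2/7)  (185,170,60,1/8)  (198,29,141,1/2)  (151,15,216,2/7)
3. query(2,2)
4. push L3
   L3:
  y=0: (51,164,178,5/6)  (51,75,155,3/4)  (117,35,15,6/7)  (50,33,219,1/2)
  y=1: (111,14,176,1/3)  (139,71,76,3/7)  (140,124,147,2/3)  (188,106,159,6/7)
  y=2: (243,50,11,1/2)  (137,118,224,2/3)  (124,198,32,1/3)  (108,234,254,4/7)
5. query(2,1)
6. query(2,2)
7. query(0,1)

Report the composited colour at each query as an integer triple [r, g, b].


(2,2) stack=L1,L2; from [0,0,0]:
L1 α=2/5: [276/5, 282/5, 182/5]
L2 α=1/2: [633/5, 427/10, 887/10]
→ [127, 43, 89]

at x=2,y=1 over L1,L2,L3:
+L1 (α=3/7) → [432/7, 207/7, 678/7]
+L2 (α=1) → [34, 160, 135]
+L3 (α=2/3) → [314/3, 136, 143]
rounded: [105, 136, 143]

query (2,2) [L1,L2,L3] — begin 0,0,0
+L1 (α=2/5) → [276/5, 282/5, 182/5]
+L2 (α=1/2) → [633/5, 427/10, 887/10]
+L3 (α=1/3) → [1886/15, 1417/15, 349/5]
= [126, 94, 70]

(0,1) stack=L1,L2,L3; from [0,0,0]:
L1 α=3/5: [762/5, 573/5, 579/5]
L2 α=1/3: [1904/15, 2386/15, 526/5]
L3 α=1/3: [5473/45, 4982/45, 644/5]
→ [122, 111, 129]


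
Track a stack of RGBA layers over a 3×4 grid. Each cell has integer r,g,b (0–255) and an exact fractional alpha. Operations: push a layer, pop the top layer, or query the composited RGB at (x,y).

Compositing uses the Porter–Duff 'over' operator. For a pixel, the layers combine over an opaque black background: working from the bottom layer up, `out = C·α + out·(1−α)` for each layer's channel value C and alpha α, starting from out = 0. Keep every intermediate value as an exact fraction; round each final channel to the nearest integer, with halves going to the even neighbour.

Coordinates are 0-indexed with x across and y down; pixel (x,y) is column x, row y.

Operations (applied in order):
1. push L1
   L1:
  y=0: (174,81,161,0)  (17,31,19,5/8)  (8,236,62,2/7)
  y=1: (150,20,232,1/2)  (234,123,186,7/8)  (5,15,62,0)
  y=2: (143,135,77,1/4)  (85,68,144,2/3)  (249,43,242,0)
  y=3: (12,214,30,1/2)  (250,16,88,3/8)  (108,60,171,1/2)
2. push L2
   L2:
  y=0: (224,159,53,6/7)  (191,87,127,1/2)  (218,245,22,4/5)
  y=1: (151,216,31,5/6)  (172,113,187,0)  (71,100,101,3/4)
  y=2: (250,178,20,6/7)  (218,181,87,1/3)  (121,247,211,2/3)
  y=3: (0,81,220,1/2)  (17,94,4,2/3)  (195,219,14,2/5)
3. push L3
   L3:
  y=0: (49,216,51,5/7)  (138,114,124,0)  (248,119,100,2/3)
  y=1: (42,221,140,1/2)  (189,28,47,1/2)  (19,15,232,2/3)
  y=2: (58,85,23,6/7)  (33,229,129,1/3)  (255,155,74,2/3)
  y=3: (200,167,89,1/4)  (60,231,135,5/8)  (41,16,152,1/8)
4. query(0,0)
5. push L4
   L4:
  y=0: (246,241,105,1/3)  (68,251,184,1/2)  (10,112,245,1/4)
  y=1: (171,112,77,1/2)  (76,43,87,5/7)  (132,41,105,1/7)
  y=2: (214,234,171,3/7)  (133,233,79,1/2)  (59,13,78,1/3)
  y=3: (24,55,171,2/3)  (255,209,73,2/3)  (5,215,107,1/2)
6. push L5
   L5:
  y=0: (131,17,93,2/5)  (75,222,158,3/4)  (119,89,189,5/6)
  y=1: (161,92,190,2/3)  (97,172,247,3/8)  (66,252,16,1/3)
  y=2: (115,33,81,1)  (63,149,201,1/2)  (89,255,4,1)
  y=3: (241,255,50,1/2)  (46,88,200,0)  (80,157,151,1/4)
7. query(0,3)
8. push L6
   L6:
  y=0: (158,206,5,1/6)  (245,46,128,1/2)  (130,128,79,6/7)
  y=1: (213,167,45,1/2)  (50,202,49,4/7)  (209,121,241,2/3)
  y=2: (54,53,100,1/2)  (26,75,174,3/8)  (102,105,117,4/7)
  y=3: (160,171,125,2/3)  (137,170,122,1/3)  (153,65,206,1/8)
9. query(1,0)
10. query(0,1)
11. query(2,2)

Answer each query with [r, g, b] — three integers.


query (0,0) [L1,L2,L3] — begin 0,0,0
+L1 (α=0) → [0, 0, 0]
+L2 (α=6/7) → [192, 954/7, 318/7]
+L3 (α=5/7) → [629/7, 9468/49, 2421/49]
→ [90, 193, 49]

query (0,3) [L1,L2,L3,L4,L5] — begin 0,0,0
after L1 α=1/2: [6, 107, 15]
after L2 α=1/2: [3, 94, 235/2]
after L3 α=1/4: [209/4, 449/4, 883/8]
after L4 α=2/3: [401/12, 889/12, 3619/24]
after L5 α=1/2: [3293/24, 3949/24, 4819/48]
= [137, 165, 100]

at x=1,y=0 over L1,L2,L3,L4,L5,L6:
L1 α=5/8: [85/8, 155/8, 95/8]
L2 α=1/2: [1613/16, 851/16, 1111/16]
L3 α=0: [1613/16, 851/16, 1111/16]
L4 α=1/2: [2701/32, 4867/32, 4055/32]
L5 α=3/4: [9901/128, 26179/128, 19223/128]
L6 α=1/2: [41261/256, 32067/256, 35607/256]
→ [161, 125, 139]

at x=0,y=1 over L1,L2,L3,L4,L5,L6:
after L1 α=1/2: [75, 10, 116]
after L2 α=5/6: [415/3, 545/3, 271/6]
after L3 α=1/2: [541/6, 604/3, 1111/12]
after L4 α=1/2: [1567/12, 470/3, 2035/24]
after L5 α=2/3: [5431/36, 1022/9, 11155/72]
after L6 α=1/2: [13099/72, 2525/18, 14395/144]
= [182, 140, 100]

query (2,2) [L1,L2,L3,L4,L5,L6] — begin 0,0,0
after L1 α=0: [0, 0, 0]
after L2 α=2/3: [242/3, 494/3, 422/3]
after L3 α=2/3: [1772/9, 1424/9, 866/9]
after L4 α=1/3: [4075/27, 2965/27, 2434/27]
after L5 α=1: [89, 255, 4]
after L6 α=4/7: [675/7, 1185/7, 480/7]
= [96, 169, 69]


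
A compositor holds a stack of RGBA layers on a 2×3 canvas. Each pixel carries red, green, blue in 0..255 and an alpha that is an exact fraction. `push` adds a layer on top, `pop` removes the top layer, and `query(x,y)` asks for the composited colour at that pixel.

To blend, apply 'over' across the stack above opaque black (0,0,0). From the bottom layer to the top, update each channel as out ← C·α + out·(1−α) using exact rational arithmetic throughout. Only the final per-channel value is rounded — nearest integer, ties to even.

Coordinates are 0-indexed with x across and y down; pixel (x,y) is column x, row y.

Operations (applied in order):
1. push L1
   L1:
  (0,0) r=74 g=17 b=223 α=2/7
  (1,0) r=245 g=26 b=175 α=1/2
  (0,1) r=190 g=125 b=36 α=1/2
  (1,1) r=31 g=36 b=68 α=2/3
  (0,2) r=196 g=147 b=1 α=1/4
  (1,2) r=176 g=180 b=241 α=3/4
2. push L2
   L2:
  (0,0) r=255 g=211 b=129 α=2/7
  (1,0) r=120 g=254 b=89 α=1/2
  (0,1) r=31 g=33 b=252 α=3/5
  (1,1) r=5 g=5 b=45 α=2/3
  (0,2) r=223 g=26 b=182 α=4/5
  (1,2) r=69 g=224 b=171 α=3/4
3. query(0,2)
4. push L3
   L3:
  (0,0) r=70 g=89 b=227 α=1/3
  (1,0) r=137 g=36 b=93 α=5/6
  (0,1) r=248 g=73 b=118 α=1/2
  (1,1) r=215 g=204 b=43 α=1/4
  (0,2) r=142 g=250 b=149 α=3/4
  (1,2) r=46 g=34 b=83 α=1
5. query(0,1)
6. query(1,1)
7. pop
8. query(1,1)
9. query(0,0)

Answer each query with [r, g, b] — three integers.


query (0,2) [L1,L2] — begin 0,0,0
+L1 (α=1/4) → [49, 147/4, 1/4]
+L2 (α=4/5) → [941/5, 563/20, 2913/20]
= [188, 28, 146]

query (0,1) [L1,L2,L3] — begin 0,0,0
+L1 (α=1/2) → [95, 125/2, 18]
+L2 (α=3/5) → [283/5, 224/5, 792/5]
+L3 (α=1/2) → [1523/10, 589/10, 691/5]
= [152, 59, 138]

query (1,1) [L1,L2,L3] — begin 0,0,0
+L1 (α=2/3) → [62/3, 24, 136/3]
+L2 (α=2/3) → [92/9, 34/3, 406/9]
+L3 (α=1/4) → [737/12, 119/2, 535/12]
→ [61, 60, 45]

(1,1) stack=L1,L2; from [0,0,0]:
+L1 (α=2/3) → [62/3, 24, 136/3]
+L2 (α=2/3) → [92/9, 34/3, 406/9]
= [10, 11, 45]

at x=0,y=0 over L1,L2:
+L1 (α=2/7) → [148/7, 34/7, 446/7]
+L2 (α=2/7) → [4310/49, 3124/49, 4036/49]
rounded: [88, 64, 82]


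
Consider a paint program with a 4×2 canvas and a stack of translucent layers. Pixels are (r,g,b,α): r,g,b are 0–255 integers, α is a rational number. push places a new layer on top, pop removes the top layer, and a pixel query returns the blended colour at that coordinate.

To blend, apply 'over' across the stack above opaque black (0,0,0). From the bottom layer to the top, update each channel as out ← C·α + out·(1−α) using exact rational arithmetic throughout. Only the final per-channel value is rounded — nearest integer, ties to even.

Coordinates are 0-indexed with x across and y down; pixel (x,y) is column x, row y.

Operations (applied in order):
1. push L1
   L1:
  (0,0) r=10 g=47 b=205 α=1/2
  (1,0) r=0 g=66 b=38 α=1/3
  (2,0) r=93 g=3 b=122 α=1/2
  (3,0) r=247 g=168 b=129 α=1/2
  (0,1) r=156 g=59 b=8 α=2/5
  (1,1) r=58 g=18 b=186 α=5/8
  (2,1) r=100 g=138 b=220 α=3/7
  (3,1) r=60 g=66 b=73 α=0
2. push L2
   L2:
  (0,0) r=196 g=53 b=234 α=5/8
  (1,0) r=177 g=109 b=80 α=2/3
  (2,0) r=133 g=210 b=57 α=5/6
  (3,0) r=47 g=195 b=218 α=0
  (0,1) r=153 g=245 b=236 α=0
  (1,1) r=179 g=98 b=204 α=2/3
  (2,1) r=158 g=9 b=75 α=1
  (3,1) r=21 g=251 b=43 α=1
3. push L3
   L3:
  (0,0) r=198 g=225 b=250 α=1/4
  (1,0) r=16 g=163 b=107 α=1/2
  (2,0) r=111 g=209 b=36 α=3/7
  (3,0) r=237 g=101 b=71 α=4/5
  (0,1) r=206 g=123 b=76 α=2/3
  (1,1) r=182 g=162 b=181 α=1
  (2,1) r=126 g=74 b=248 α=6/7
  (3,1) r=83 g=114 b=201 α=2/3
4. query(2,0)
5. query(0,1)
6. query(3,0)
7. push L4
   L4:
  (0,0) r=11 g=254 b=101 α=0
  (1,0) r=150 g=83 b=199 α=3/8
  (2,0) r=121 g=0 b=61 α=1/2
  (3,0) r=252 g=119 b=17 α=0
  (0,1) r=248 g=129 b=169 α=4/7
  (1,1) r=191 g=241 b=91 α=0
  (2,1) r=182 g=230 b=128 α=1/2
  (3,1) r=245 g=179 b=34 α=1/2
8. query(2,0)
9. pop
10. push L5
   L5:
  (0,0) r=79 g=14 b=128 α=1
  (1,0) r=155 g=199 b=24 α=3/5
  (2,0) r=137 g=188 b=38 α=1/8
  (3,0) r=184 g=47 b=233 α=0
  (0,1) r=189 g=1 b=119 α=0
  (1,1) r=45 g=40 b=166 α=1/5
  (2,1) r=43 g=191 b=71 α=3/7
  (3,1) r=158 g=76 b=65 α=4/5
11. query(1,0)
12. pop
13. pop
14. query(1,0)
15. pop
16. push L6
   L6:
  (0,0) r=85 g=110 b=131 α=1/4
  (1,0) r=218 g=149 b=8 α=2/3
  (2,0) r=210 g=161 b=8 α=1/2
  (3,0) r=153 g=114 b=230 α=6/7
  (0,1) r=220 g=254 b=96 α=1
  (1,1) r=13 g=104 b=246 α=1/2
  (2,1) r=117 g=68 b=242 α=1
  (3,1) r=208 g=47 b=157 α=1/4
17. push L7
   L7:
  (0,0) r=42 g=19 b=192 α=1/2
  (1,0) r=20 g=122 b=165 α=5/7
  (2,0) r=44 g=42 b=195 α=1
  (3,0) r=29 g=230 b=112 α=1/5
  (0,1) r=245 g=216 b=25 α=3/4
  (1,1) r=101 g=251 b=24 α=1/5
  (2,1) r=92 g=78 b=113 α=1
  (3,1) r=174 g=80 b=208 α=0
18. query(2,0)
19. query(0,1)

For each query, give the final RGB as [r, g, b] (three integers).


query (2,0) [L1,L2,L3] — begin 0,0,0
after L1 α=1/2: [93/2, 3/2, 61]
after L2 α=5/6: [1423/12, 701/4, 173/3]
after L3 α=3/7: [346/3, 1328/7, 1016/21]
rounded: [115, 190, 48]

query (0,1) [L1,L2,L3] — begin 0,0,0
+L1 (α=2/5) → [312/5, 118/5, 16/5]
+L2 (α=0) → [312/5, 118/5, 16/5]
+L3 (α=2/3) → [2372/15, 1348/15, 776/15]
rounded: [158, 90, 52]

(3,0) stack=L1,L2,L3; from [0,0,0]:
after L1 α=1/2: [247/2, 84, 129/2]
after L2 α=0: [247/2, 84, 129/2]
after L3 α=4/5: [2143/10, 488/5, 697/10]
→ [214, 98, 70]

(2,0) stack=L1,L2,L3,L4; from [0,0,0]:
after L1 α=1/2: [93/2, 3/2, 61]
after L2 α=5/6: [1423/12, 701/4, 173/3]
after L3 α=3/7: [346/3, 1328/7, 1016/21]
after L4 α=1/2: [709/6, 664/7, 2297/42]
= [118, 95, 55]

query (1,0) [L1,L2,L3,L5] — begin 0,0,0
L1 α=1/3: [0, 22, 38/3]
L2 α=2/3: [118, 80, 518/9]
L3 α=1/2: [67, 243/2, 1481/18]
L5 α=3/5: [599/5, 168, 2129/45]
rounded: [120, 168, 47]

at x=1,y=0 over L1,L2:
L1 α=1/3: [0, 22, 38/3]
L2 α=2/3: [118, 80, 518/9]
→ [118, 80, 58]

(2,0) stack=L1,L6,L7; from [0,0,0]:
L1 α=1/2: [93/2, 3/2, 61]
L6 α=1/2: [513/4, 325/4, 69/2]
L7 α=1: [44, 42, 195]
= [44, 42, 195]

query (0,1) [L1,L6,L7] — begin 0,0,0
L1 α=2/5: [312/5, 118/5, 16/5]
L6 α=1: [220, 254, 96]
L7 α=3/4: [955/4, 451/2, 171/4]
= [239, 226, 43]


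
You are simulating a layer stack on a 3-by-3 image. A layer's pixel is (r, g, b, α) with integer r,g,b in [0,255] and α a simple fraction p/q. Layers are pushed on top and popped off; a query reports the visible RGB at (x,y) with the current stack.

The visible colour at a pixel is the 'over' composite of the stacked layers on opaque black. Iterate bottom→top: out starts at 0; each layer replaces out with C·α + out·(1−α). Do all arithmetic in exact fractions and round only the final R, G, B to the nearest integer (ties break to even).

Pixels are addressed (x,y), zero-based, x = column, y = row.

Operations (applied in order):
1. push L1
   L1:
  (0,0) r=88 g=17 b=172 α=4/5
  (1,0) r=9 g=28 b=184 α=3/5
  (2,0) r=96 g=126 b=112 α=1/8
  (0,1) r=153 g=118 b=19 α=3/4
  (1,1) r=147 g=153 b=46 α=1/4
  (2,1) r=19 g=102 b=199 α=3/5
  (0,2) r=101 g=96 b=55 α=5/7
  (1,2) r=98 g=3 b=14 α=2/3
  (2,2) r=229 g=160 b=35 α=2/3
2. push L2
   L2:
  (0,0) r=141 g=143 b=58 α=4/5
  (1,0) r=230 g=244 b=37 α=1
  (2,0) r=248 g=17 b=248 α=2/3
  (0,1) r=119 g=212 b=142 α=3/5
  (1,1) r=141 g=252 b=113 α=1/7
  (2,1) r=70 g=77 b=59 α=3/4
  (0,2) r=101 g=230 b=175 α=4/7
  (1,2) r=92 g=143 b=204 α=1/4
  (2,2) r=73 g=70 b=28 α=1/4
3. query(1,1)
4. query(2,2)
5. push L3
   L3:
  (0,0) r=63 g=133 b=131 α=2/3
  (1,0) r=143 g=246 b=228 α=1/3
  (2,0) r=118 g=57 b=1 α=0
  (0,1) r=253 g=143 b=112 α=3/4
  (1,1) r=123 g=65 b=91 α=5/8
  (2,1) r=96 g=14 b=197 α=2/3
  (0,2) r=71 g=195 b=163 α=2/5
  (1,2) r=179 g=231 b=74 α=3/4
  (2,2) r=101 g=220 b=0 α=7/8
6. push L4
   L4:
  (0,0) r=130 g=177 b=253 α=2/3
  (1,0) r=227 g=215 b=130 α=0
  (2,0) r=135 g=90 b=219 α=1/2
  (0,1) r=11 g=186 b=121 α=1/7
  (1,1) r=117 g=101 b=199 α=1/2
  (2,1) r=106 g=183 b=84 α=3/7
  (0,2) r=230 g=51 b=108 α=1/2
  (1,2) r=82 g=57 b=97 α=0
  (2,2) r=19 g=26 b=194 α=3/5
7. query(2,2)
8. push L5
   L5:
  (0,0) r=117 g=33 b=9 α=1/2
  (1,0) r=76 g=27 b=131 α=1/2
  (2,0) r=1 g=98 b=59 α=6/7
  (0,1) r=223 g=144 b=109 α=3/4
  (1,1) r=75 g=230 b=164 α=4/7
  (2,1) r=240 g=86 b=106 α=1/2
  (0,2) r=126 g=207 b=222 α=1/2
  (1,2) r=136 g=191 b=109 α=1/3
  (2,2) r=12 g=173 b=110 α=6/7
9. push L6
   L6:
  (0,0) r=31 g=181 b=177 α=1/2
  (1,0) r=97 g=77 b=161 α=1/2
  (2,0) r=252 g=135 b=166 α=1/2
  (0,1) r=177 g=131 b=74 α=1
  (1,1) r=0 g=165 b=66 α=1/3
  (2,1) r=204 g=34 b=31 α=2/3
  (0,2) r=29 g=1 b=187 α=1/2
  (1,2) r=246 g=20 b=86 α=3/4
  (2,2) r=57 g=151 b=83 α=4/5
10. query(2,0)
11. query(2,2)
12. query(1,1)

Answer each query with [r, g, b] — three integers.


at x=1,y=1 over L1,L2:
L1 α=1/4: [147/4, 153/4, 23/2]
L2 α=1/7: [723/14, 963/14, 26]
rounded: [52, 69, 26]

at x=2,y=2 over L1,L2:
after L1 α=2/3: [458/3, 320/3, 70/3]
after L2 α=1/4: [531/4, 195/2, 49/2]
= [133, 98, 24]

at x=2,y=2 over L1,L2,L3,L4:
L1 α=2/3: [458/3, 320/3, 70/3]
L2 α=1/4: [531/4, 195/2, 49/2]
L3 α=7/8: [3359/32, 3275/16, 49/16]
L4 α=3/5: [4271/80, 3899/40, 941/8]
= [53, 97, 118]

query (2,0) [L1,L2,L3,L4,L5,L6] — begin 0,0,0
L1 α=1/8: [12, 63/4, 14]
L2 α=2/3: [508/3, 199/12, 170]
L3 α=0: [508/3, 199/12, 170]
L4 α=1/2: [913/6, 1279/24, 389/2]
L5 α=6/7: [949/42, 15391/168, 1097/14]
L6 α=1/2: [11533/84, 38071/336, 3421/28]
→ [137, 113, 122]

at x=2,y=2 over L1,L2,L3,L4,L5,L6:
after L1 α=2/3: [458/3, 320/3, 70/3]
after L2 α=1/4: [531/4, 195/2, 49/2]
after L3 α=7/8: [3359/32, 3275/16, 49/16]
after L4 α=3/5: [4271/80, 3899/40, 941/8]
after L5 α=6/7: [1433/80, 45419/280, 6221/56]
after L6 α=4/5: [19673/400, 214539/1400, 24813/280]
→ [49, 153, 89]

(1,1) stack=L1,L2,L3,L4,L5,L6; from [0,0,0]:
L1 α=1/4: [147/4, 153/4, 23/2]
L2 α=1/7: [723/14, 963/14, 26]
L3 α=5/8: [10779/112, 7439/112, 533/8]
L4 α=1/2: [23883/224, 18751/224, 2125/16]
L5 α=4/7: [138849/1568, 262333/1568, 16871/112]
L6 α=1/3: [46283/784, 391693/2352, 20567/168]
→ [59, 167, 122]


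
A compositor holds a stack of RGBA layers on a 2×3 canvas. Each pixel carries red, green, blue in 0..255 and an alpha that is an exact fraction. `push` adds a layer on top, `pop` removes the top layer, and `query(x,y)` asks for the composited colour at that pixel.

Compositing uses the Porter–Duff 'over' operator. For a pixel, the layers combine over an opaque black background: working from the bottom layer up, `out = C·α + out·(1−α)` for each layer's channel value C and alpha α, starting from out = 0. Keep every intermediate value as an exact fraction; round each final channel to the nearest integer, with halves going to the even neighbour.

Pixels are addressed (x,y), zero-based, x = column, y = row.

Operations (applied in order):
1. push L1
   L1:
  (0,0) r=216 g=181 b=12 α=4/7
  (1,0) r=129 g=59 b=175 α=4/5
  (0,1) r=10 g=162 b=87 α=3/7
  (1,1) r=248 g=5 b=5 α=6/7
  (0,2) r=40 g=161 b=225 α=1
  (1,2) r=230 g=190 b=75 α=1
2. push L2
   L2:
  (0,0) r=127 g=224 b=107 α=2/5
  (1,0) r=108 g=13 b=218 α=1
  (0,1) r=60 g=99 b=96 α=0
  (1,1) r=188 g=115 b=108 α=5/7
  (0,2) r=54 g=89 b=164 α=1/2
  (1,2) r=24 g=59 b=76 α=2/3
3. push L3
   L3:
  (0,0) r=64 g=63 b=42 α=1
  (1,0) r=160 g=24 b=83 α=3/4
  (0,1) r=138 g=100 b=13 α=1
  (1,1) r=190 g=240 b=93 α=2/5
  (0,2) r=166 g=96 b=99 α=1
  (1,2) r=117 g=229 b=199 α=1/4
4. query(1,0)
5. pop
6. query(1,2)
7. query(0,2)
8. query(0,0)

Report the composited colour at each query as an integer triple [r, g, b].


at x=1,y=0 over L1,L2,L3:
after L1 α=4/5: [516/5, 236/5, 140]
after L2 α=1: [108, 13, 218]
after L3 α=3/4: [147, 85/4, 467/4]
rounded: [147, 21, 117]

(1,2) stack=L1,L2; from [0,0,0]:
+L1 (α=1) → [230, 190, 75]
+L2 (α=2/3) → [278/3, 308/3, 227/3]
rounded: [93, 103, 76]

(0,2) stack=L1,L2; from [0,0,0]:
L1 α=1: [40, 161, 225]
L2 α=1/2: [47, 125, 389/2]
→ [47, 125, 194]

(0,0) stack=L1,L2; from [0,0,0]:
after L1 α=4/7: [864/7, 724/7, 48/7]
after L2 α=2/5: [874/7, 5308/35, 1642/35]
→ [125, 152, 47]


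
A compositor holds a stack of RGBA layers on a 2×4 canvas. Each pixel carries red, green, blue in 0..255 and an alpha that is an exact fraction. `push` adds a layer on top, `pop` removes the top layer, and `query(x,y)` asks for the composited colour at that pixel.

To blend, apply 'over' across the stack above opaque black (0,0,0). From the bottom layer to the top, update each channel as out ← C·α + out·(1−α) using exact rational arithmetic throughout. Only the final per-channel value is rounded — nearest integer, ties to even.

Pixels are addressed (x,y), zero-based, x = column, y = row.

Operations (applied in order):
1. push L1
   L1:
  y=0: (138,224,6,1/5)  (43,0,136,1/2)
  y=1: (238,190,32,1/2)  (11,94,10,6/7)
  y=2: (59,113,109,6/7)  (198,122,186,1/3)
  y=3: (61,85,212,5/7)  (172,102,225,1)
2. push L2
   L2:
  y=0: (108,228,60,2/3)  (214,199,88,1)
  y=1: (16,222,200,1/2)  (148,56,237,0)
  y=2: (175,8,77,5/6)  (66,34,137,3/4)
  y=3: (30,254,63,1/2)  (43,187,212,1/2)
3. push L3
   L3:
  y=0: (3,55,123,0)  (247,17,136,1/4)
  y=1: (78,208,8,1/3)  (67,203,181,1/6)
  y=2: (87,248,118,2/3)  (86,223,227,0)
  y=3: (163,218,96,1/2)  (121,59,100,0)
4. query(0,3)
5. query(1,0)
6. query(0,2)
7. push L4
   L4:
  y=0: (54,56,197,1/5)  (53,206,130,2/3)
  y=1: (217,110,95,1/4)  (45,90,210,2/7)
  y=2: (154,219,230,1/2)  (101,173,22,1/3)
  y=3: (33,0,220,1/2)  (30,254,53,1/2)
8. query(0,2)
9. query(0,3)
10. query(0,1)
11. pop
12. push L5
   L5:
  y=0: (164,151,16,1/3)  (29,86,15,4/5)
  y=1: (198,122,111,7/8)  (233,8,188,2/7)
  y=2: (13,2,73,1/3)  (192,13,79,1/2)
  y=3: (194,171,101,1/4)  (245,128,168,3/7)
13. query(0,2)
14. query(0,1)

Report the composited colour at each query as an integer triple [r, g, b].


query (0,3) [L1,L2,L3] — begin 0,0,0
L1 α=5/7: [305/7, 425/7, 1060/7]
L2 α=1/2: [515/14, 2203/14, 1501/14]
L3 α=1/2: [2797/28, 5255/28, 2845/28]
→ [100, 188, 102]

at x=1,y=0 over L1,L2,L3:
after L1 α=1/2: [43/2, 0, 68]
after L2 α=1: [214, 199, 88]
after L3 α=1/4: [889/4, 307/2, 100]
→ [222, 154, 100]

(0,2) stack=L1,L2,L3; from [0,0,0]:
+L1 (α=6/7) → [354/7, 678/7, 654/7]
+L2 (α=5/6) → [6479/42, 479/21, 3349/42]
+L3 (α=2/3) → [13787/126, 10895/63, 13261/126]
rounded: [109, 173, 105]

at x=0,y=2 over L1,L2,L3,L4:
+L1 (α=6/7) → [354/7, 678/7, 654/7]
+L2 (α=5/6) → [6479/42, 479/21, 3349/42]
+L3 (α=2/3) → [13787/126, 10895/63, 13261/126]
+L4 (α=1/2) → [33191/252, 12346/63, 42241/252]
→ [132, 196, 168]

query (0,3) [L1,L2,L3,L4] — begin 0,0,0
L1 α=5/7: [305/7, 425/7, 1060/7]
L2 α=1/2: [515/14, 2203/14, 1501/14]
L3 α=1/2: [2797/28, 5255/28, 2845/28]
L4 α=1/2: [3721/56, 5255/56, 9005/56]
rounded: [66, 94, 161]

at x=0,y=1 over L1,L2,L3,L4:
after L1 α=1/2: [119, 95, 16]
after L2 α=1/2: [135/2, 317/2, 108]
after L3 α=1/3: [71, 175, 224/3]
after L4 α=1/4: [215/2, 635/4, 319/4]
= [108, 159, 80]

at x=0,y=2 over L1,L2,L3,L5:
+L1 (α=6/7) → [354/7, 678/7, 654/7]
+L2 (α=5/6) → [6479/42, 479/21, 3349/42]
+L3 (α=2/3) → [13787/126, 10895/63, 13261/126]
+L5 (α=1/3) → [14606/189, 21916/189, 17860/189]
→ [77, 116, 94]

at x=0,y=1 over L1,L2,L3,L5:
+L1 (α=1/2) → [119, 95, 16]
+L2 (α=1/2) → [135/2, 317/2, 108]
+L3 (α=1/3) → [71, 175, 224/3]
+L5 (α=7/8) → [1457/8, 1029/8, 2555/24]
→ [182, 129, 106]


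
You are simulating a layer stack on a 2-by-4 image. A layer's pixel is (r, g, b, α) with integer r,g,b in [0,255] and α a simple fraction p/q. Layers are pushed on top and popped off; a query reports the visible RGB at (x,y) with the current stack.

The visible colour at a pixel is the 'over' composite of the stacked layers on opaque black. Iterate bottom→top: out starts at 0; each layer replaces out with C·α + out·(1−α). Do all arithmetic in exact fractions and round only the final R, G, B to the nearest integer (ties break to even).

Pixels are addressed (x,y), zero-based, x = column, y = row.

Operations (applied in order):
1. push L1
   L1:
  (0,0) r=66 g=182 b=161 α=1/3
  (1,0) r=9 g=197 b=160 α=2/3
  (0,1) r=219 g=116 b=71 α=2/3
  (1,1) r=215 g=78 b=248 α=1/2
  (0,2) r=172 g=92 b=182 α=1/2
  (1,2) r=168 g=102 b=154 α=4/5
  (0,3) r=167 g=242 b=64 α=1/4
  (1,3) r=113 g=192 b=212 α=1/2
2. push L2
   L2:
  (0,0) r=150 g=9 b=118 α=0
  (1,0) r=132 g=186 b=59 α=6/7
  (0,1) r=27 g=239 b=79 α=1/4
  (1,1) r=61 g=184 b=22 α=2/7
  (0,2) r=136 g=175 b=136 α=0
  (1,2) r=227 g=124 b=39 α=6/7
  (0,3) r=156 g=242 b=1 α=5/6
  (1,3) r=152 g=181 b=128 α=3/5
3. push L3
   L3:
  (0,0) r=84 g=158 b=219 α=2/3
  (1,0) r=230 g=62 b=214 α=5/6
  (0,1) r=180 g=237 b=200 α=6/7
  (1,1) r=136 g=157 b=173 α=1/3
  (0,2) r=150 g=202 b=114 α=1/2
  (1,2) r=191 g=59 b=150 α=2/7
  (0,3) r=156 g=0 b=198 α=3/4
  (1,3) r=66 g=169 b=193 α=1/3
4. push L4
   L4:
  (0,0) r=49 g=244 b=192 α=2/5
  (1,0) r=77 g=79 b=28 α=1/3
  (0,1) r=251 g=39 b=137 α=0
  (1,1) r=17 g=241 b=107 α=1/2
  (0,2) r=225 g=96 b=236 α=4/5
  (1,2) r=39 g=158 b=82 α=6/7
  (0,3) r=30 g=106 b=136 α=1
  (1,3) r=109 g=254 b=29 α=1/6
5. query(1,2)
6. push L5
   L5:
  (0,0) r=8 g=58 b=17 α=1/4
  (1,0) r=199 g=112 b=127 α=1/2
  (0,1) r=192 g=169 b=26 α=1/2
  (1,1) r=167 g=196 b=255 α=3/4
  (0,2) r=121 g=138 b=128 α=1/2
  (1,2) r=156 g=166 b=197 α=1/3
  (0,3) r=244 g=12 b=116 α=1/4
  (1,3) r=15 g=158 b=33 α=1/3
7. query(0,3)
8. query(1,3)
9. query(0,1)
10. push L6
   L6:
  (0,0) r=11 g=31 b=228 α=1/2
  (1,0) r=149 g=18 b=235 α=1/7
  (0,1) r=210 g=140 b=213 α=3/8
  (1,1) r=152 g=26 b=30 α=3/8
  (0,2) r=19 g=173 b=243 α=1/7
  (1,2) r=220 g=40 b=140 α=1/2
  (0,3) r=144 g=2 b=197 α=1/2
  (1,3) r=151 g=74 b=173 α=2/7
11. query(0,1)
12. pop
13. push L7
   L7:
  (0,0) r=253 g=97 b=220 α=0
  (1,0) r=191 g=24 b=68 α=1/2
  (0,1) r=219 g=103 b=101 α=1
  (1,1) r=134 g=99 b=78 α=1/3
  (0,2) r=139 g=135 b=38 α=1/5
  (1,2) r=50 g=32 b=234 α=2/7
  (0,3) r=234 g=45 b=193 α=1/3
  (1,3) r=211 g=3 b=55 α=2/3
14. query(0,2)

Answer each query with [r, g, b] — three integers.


(1,2) stack=L1,L2,L3,L4; from [0,0,0]:
L1 α=4/5: [672/5, 408/5, 616/5]
L2 α=6/7: [7482/35, 4128/35, 1786/35]
L3 α=2/7: [10156/49, 4954/49, 3886/49]
L4 α=6/7: [21622/343, 51406/343, 27994/343]
rounded: [63, 150, 82]

query (0,3) [L1,L2,L3,L4,L5] — begin 0,0,0
after L1 α=1/4: [167/4, 121/2, 16]
after L2 α=5/6: [3287/24, 847/4, 7/2]
after L3 α=3/4: [14519/96, 847/16, 1195/8]
after L4 α=1: [30, 106, 136]
after L5 α=1/4: [167/2, 165/2, 131]
= [84, 82, 131]

query (1,3) [L1,L2,L3,L4,L5] — begin 0,0,0
L1 α=1/2: [113/2, 96, 106]
L2 α=3/5: [569/5, 147, 596/5]
L3 α=1/3: [1468/15, 463/3, 719/5]
L4 α=1/6: [1795/18, 3077/18, 374/3]
L5 α=1/3: [1930/27, 4499/27, 847/9]
= [71, 167, 94]

at x=0,y=1 over L1,L2,L3,L4,L5:
L1 α=2/3: [146, 232/3, 142/3]
L2 α=1/4: [465/4, 471/4, 221/4]
L3 α=6/7: [4785/28, 6159/28, 5021/28]
L4 α=0: [4785/28, 6159/28, 5021/28]
L5 α=1/2: [10161/56, 10891/56, 5749/56]
rounded: [181, 194, 103]

query (0,1) [L1,L2,L3,L4,L5,L6] — begin 0,0,0
L1 α=2/3: [146, 232/3, 142/3]
L2 α=1/4: [465/4, 471/4, 221/4]
L3 α=6/7: [4785/28, 6159/28, 5021/28]
L4 α=0: [4785/28, 6159/28, 5021/28]
L5 α=1/2: [10161/56, 10891/56, 5749/56]
L6 α=3/8: [86085/448, 77975/448, 64529/448]
= [192, 174, 144]

query (0,2) [L1,L2,L3,L4,L5,L7] — begin 0,0,0
L1 α=1/2: [86, 46, 91]
L2 α=0: [86, 46, 91]
L3 α=1/2: [118, 124, 205/2]
L4 α=4/5: [1018/5, 508/5, 2093/10]
L5 α=1/2: [1623/10, 599/5, 3373/20]
L7 α=1/5: [3941/25, 3071/25, 3563/25]
→ [158, 123, 143]


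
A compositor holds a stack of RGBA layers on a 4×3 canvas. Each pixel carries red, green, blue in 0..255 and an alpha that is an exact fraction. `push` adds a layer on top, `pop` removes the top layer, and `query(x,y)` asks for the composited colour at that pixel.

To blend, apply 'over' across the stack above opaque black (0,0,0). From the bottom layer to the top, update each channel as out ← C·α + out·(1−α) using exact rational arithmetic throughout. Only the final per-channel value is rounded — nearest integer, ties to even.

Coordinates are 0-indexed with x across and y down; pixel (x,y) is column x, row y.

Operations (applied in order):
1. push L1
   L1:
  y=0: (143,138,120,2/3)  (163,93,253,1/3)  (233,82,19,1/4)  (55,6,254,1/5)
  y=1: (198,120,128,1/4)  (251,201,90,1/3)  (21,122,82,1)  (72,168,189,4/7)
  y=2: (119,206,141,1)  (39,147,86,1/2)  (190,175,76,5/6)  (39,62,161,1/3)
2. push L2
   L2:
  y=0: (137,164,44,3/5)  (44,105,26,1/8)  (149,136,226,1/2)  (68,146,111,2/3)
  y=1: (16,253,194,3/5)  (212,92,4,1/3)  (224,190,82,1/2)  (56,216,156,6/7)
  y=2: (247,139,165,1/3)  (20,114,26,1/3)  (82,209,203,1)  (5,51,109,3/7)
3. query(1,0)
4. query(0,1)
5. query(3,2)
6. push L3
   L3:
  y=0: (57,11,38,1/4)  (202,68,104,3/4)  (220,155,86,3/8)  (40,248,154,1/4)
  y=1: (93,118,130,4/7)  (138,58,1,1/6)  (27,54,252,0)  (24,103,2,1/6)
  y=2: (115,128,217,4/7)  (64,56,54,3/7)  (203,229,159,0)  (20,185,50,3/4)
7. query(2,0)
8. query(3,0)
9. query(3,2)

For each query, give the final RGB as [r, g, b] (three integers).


query (1,0) [L1,L2] — begin 0,0,0
after L1 α=1/3: [163/3, 31, 253/3]
after L2 α=1/8: [1273/24, 161/4, 1849/24]
= [53, 40, 77]

query (0,1) [L1,L2] — begin 0,0,0
L1 α=1/4: [99/2, 30, 32]
L2 α=3/5: [147/5, 819/5, 646/5]
→ [29, 164, 129]

query (3,2) [L1,L2] — begin 0,0,0
+L1 (α=1/3) → [13, 62/3, 161/3]
+L2 (α=3/7) → [67/7, 101/3, 1625/21]
rounded: [10, 34, 77]

query (2,0) [L1,L2,L3] — begin 0,0,0
+L1 (α=1/4) → [233/4, 41/2, 19/4]
+L2 (α=1/2) → [829/8, 313/4, 923/8]
+L3 (α=3/8) → [9425/64, 3425/32, 6679/64]
→ [147, 107, 104]

at x=3,y=0 over L1,L2,L3:
after L1 α=1/5: [11, 6/5, 254/5]
after L2 α=2/3: [49, 1466/15, 1364/15]
after L3 α=1/4: [187/4, 1353/10, 1067/10]
→ [47, 135, 107]

(3,2) stack=L1,L2,L3; from [0,0,0]:
+L1 (α=1/3) → [13, 62/3, 161/3]
+L2 (α=3/7) → [67/7, 101/3, 1625/21]
+L3 (α=3/4) → [487/28, 883/6, 4775/84]
→ [17, 147, 57]


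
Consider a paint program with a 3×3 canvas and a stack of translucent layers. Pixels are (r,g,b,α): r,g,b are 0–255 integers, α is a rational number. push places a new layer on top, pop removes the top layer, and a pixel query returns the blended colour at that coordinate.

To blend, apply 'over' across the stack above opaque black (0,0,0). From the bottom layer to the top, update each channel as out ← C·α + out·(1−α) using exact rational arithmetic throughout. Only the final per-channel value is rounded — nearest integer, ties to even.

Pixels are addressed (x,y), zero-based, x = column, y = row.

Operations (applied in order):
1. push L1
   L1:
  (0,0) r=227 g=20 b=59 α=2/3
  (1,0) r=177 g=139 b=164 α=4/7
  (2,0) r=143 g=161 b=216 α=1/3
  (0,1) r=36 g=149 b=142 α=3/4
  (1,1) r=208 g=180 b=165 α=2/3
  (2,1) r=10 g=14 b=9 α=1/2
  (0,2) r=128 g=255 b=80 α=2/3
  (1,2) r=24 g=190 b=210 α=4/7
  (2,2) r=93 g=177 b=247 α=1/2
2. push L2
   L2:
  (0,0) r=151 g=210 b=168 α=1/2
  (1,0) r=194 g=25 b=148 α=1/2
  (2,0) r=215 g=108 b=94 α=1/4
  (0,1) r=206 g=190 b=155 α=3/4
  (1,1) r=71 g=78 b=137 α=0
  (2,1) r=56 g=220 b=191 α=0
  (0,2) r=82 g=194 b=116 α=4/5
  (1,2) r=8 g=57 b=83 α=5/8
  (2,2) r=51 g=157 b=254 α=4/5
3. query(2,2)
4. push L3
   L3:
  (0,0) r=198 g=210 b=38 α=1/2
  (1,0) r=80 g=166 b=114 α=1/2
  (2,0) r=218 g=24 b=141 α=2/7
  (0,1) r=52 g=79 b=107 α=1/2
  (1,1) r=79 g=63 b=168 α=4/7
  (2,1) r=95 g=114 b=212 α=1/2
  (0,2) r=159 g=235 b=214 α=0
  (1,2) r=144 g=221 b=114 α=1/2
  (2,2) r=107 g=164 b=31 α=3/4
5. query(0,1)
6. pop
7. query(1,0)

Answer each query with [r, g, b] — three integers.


query (2,2) [L1,L2] — begin 0,0,0
after L1 α=1/2: [93/2, 177/2, 247/2]
after L2 α=4/5: [501/10, 1433/10, 2279/10]
rounded: [50, 143, 228]

at x=0,y=1 over L1,L2,L3:
after L1 α=3/4: [27, 447/4, 213/2]
after L2 α=3/4: [645/4, 2727/16, 1143/8]
after L3 α=1/2: [853/8, 3991/32, 1999/16]
= [107, 125, 125]

query (1,0) [L1,L2] — begin 0,0,0
after L1 α=4/7: [708/7, 556/7, 656/7]
after L2 α=1/2: [1033/7, 731/14, 846/7]
→ [148, 52, 121]
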